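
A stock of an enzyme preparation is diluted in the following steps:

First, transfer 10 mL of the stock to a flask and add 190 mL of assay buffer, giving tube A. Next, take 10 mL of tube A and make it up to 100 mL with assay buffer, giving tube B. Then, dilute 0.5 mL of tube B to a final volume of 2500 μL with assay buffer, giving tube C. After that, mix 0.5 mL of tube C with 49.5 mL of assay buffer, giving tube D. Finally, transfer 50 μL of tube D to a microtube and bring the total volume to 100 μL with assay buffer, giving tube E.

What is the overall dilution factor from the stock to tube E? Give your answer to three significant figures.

Step 1: 10 mL + 190 mL = 200 mL total → factor 200/10 = 20
Step 2: 10 mL brought to 100 mL → factor 100/10 = 10
Step 3: 0.5 mL brought to 2500 μL → factor 2.5/0.5 = 5
Step 4: 0.5 mL + 49.5 mL = 50 mL total → factor 50/0.5 = 100
Step 5: 50 μL brought to 100 μL → factor 100/50 = 2
Overall dilution factor = 20 × 10 × 5 × 100 × 2 = 2 × 10^5

2.00 × 10^5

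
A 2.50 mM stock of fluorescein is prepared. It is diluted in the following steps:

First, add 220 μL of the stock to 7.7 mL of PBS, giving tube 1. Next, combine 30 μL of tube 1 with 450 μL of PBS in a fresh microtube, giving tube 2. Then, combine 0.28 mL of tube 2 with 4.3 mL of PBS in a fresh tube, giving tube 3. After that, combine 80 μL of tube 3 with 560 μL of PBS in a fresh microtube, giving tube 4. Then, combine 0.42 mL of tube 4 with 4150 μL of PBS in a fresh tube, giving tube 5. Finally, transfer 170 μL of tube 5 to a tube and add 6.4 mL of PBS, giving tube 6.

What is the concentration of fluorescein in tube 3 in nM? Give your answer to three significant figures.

Step 1: 220 μL + 7.7 mL = 7920 μL total → factor 7920/220 = 36
Step 2: 30 μL + 450 μL = 480 μL total → factor 480/30 = 16
Step 3: 0.28 mL + 4.3 mL = 4.58 mL total → factor 4.58/0.28 = 16.357
Dilution factor through tube 3 = 36 × 16 × 16.357 = 9421.7
[tube 3] = 2.50 mM / 9421.7 = 0.0002653 mM = 265 nM

265 nM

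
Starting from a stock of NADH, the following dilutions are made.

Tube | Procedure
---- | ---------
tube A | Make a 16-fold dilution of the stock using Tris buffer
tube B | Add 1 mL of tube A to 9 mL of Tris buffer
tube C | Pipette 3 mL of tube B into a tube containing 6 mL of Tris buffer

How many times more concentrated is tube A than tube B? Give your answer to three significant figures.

10.0

Step 1: 16-fold → factor 16
Step 2: 1 mL + 9 mL = 10 mL total → factor 10/1 = 10
Dilution factor to tube A = 16; to tube B = 160
[tube A]/[tube B] = (factor to tube B)/(factor to tube A) = 160/16 = 10.0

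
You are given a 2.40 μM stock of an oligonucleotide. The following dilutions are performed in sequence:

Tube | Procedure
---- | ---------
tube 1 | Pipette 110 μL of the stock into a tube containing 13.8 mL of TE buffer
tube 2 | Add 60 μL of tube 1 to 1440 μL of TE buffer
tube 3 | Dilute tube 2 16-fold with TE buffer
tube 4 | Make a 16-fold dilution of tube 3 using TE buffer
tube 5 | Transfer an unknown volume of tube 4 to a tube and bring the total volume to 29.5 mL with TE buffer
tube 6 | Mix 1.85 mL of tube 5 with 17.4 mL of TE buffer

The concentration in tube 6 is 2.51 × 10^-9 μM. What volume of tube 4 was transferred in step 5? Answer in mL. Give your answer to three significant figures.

0.260 mL

Step 1: 110 μL + 13.8 mL = 13910 μL total → factor 13910/110 = 126.45
Step 2: 60 μL + 1440 μL = 1500 μL total → factor 1500/60 = 25
Step 3: 16-fold → factor 16
Step 4: 16-fold → factor 16
Step 5: v brought to 29.5 mL → factor = 29.5 mL/v
Step 6: 1.85 mL + 17.4 mL = 19.25 mL total → factor 19.25/1.85 = 10.405
Product of known-step factors = 8.4212 × 10^6
Overall factor = 2.40 μM / (2.51 × 10^-9 μM) = 9.5618 × 10^8
Step-5 factor = 9.5618 × 10^8 / 8.4212 × 10^6 = 113.54
v = 29.5 mL / 113.54 = 0.260 mL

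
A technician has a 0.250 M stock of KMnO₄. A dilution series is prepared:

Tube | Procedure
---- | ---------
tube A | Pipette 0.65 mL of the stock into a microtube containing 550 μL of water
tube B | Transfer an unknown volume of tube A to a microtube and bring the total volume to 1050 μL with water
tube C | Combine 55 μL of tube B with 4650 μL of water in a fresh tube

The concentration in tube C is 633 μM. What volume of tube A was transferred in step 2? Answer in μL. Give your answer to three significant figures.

420 μL

Step 1: 0.65 mL + 550 μL = 1.2 mL total → factor 1.2/0.65 = 1.8462
Step 2: v brought to 1050 μL → factor = 1050 μL/v
Step 3: 55 μL + 4650 μL = 4705 μL total → factor 4705/55 = 85.545
Product of known-step factors = 157.93
Overall factor = 0.250 M / (633 μM) = 394.94
Step-2 factor = 394.94 / 157.93 = 2.5008
v = 1050 μL / 2.5008 = 420 μL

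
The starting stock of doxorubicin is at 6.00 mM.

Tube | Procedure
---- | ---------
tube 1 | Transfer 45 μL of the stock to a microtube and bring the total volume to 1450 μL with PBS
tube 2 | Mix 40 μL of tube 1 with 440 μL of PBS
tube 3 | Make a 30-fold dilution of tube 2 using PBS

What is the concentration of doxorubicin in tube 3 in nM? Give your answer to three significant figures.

Step 1: 45 μL brought to 1450 μL → factor 1450/45 = 32.222
Step 2: 40 μL + 440 μL = 480 μL total → factor 480/40 = 12
Step 3: 30-fold → factor 30
Overall dilution factor = 32.222 × 12 × 30 = 11600
Final = 6.00 mM / 11600 = 0.0005172 mM = 517 nM

517 nM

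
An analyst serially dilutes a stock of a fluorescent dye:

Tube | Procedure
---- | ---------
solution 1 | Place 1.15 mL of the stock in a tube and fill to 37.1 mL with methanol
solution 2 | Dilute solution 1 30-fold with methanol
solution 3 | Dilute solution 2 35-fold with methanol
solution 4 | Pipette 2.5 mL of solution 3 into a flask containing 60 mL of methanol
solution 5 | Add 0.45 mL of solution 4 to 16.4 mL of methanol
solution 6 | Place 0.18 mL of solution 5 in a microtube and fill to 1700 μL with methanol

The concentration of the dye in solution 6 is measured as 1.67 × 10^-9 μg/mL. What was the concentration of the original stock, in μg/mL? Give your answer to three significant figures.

Step 1: 1.15 mL brought to 37.1 mL → factor 37.1/1.15 = 32.261
Step 2: 30-fold → factor 30
Step 3: 35-fold → factor 35
Step 4: 2.5 mL + 60 mL = 62.5 mL total → factor 62.5/2.5 = 25
Step 5: 0.45 mL + 16.4 mL = 16.85 mL total → factor 16.85/0.45 = 37.444
Step 6: 0.18 mL brought to 1700 μL → factor 1.7/0.18 = 9.4444
Overall dilution factor = 32.261 × 30 × 35 × 25 × 37.444 × 9.4444 = 2.9948 × 10^8
Stock = 1.67 × 10^-9 μg/mL × 2.9948 × 10^8 = 0.500 μg/mL

0.500 μg/mL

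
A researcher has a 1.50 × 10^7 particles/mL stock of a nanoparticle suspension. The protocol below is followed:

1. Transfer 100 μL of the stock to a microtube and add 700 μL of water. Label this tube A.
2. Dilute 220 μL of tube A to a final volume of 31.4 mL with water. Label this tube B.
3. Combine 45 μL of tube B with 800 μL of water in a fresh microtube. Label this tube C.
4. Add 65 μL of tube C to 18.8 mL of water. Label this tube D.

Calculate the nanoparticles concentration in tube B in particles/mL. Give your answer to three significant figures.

1.31 × 10^4 particles/mL

Step 1: 100 μL + 700 μL = 800 μL total → factor 800/100 = 8
Step 2: 220 μL brought to 31.4 mL → factor 31400/220 = 142.73
Dilution factor through tube B = 8 × 142.73 = 1141.8
[tube B] = 1.50 × 10^7 particles/mL / 1141.8 = 1.31 × 10^4 particles/mL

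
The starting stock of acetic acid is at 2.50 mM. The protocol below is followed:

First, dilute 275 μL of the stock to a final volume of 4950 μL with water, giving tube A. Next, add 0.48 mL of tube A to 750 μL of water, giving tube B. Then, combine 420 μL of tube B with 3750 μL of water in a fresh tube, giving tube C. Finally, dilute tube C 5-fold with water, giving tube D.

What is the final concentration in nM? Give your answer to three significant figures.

1.09 × 10^3 nM

Step 1: 275 μL brought to 4950 μL → factor 4950/275 = 18
Step 2: 0.48 mL + 750 μL = 1.23 mL total → factor 1.23/0.48 = 2.5625
Step 3: 420 μL + 3750 μL = 4170 μL total → factor 4170/420 = 9.9286
Step 4: 5-fold → factor 5
Overall dilution factor = 18 × 2.5625 × 9.9286 × 5 = 2289.8
Final = 2.50 mM / 2289.8 = 0.001092 mM = 1.09 × 10^3 nM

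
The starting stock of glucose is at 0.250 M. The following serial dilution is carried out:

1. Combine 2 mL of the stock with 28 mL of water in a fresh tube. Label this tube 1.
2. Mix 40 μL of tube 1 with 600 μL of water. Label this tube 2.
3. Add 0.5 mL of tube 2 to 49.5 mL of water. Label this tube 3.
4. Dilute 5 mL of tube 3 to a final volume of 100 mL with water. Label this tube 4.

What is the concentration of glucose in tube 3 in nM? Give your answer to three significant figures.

Step 1: 2 mL + 28 mL = 30 mL total → factor 30/2 = 15
Step 2: 40 μL + 600 μL = 640 μL total → factor 640/40 = 16
Step 3: 0.5 mL + 49.5 mL = 50 mL total → factor 50/0.5 = 100
Dilution factor through tube 3 = 15 × 16 × 100 = 24000
[tube 3] = 0.250 M / 24000 = 1.042 × 10^-5 M = 1.04 × 10^4 nM

1.04 × 10^4 nM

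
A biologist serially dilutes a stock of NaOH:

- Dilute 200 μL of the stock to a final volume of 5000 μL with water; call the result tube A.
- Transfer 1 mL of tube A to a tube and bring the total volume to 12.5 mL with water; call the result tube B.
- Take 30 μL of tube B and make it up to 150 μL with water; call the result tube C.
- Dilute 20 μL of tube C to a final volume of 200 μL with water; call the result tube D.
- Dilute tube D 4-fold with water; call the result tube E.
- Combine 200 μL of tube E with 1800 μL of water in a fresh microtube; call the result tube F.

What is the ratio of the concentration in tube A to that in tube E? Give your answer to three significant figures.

2.50 × 10^3

Step 1: 200 μL brought to 5000 μL → factor 5000/200 = 25
Step 2: 1 mL brought to 12.5 mL → factor 12.5/1 = 12.5
Step 3: 30 μL brought to 150 μL → factor 150/30 = 5
Step 4: 20 μL brought to 200 μL → factor 200/20 = 10
Step 5: 4-fold → factor 4
Dilution factor to tube A = 25; to tube E = 62500
[tube A]/[tube E] = (factor to tube E)/(factor to tube A) = 62500/25 = 2.50 × 10^3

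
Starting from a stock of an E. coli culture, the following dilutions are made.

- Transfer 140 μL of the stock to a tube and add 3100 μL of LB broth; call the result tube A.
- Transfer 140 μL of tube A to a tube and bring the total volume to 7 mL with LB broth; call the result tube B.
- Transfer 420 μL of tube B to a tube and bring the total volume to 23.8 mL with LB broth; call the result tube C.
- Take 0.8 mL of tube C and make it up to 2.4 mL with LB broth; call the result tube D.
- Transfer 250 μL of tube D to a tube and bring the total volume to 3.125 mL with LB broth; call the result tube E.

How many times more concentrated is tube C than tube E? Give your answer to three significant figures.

37.5

Step 1: 140 μL + 3100 μL = 3240 μL total → factor 3240/140 = 23.143
Step 2: 140 μL brought to 7 mL → factor 7000/140 = 50
Step 3: 420 μL brought to 23.8 mL → factor 23800/420 = 56.667
Step 4: 0.8 mL brought to 2.4 mL → factor 2.4/0.8 = 3
Step 5: 250 μL brought to 3.125 mL → factor 3125/250 = 12.5
Dilution factor to tube C = 65571; to tube E = 2.4589 × 10^6
[tube C]/[tube E] = (factor to tube E)/(factor to tube C) = 2.4589 × 10^6/65571 = 37.5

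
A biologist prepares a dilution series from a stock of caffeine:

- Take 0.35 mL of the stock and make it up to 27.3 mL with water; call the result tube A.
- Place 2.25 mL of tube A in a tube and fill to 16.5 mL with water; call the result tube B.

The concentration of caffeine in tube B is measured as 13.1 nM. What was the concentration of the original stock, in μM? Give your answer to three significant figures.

Step 1: 0.35 mL brought to 27.3 mL → factor 27.3/0.35 = 78
Step 2: 2.25 mL brought to 16.5 mL → factor 16.5/2.25 = 7.3333
Overall dilution factor = 78 × 7.3333 = 572
Stock = 13.1 nM × 572 = 7493 nM = 7.49 μM

7.49 μM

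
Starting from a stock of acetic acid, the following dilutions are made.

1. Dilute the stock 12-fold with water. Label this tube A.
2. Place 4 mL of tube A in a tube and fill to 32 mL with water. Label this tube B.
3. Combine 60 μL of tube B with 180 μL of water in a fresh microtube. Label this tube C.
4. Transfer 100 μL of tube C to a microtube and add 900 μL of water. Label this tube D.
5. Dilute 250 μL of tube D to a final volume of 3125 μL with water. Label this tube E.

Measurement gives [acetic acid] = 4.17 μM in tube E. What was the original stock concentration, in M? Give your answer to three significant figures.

0.200 M

Step 1: 12-fold → factor 12
Step 2: 4 mL brought to 32 mL → factor 32/4 = 8
Step 3: 60 μL + 180 μL = 240 μL total → factor 240/60 = 4
Step 4: 100 μL + 900 μL = 1000 μL total → factor 1000/100 = 10
Step 5: 250 μL brought to 3125 μL → factor 3125/250 = 12.5
Overall dilution factor = 12 × 8 × 4 × 10 × 12.5 = 48000
Stock = 4.17 μM × 48000 = 2.002 × 10^5 μM = 0.200 M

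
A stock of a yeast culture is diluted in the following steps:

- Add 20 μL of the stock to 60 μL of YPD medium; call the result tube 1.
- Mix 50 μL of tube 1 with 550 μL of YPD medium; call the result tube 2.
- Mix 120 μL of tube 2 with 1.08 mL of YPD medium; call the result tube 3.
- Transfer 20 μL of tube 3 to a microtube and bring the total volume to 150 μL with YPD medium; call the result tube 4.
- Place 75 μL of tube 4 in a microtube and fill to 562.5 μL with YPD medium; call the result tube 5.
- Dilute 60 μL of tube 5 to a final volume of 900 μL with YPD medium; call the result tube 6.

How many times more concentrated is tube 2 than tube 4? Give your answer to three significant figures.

75.0

Step 1: 20 μL + 60 μL = 80 μL total → factor 80/20 = 4
Step 2: 50 μL + 550 μL = 600 μL total → factor 600/50 = 12
Step 3: 120 μL + 1.08 mL = 1200 μL total → factor 1200/120 = 10
Step 4: 20 μL brought to 150 μL → factor 150/20 = 7.5
Dilution factor to tube 2 = 48; to tube 4 = 3600
[tube 2]/[tube 4] = (factor to tube 4)/(factor to tube 2) = 3600/48 = 75.0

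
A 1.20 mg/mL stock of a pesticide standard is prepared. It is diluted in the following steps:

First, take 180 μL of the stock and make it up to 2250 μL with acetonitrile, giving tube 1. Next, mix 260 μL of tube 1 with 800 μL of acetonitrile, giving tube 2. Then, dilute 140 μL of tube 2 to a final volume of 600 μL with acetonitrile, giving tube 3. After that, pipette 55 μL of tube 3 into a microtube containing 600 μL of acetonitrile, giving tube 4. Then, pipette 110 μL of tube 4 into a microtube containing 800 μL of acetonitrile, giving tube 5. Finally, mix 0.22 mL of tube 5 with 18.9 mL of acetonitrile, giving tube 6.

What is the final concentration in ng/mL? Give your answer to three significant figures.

Step 1: 180 μL brought to 2250 μL → factor 2250/180 = 12.5
Step 2: 260 μL + 800 μL = 1060 μL total → factor 1060/260 = 4.0769
Step 3: 140 μL brought to 600 μL → factor 600/140 = 4.2857
Step 4: 55 μL + 600 μL = 655 μL total → factor 655/55 = 11.909
Step 5: 110 μL + 800 μL = 910 μL total → factor 910/110 = 8.2727
Step 6: 0.22 mL + 18.9 mL = 19.12 mL total → factor 19.12/0.22 = 86.909
Overall dilution factor = 12.5 × 4.0769 × 4.2857 × 11.909 × 8.2727 × 86.909 = 1.8701 × 10^6
Final = 1.20 mg/mL / 1.8701 × 10^6 = 6.417 × 10^-7 mg/mL = 0.642 ng/mL

0.642 ng/mL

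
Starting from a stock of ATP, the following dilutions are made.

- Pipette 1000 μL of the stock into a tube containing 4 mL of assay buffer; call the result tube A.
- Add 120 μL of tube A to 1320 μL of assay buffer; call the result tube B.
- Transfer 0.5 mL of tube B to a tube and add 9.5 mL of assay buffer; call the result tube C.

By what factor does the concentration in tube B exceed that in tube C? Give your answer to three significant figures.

20.0

Step 1: 1000 μL + 4 mL = 5000 μL total → factor 5000/1000 = 5
Step 2: 120 μL + 1320 μL = 1440 μL total → factor 1440/120 = 12
Step 3: 0.5 mL + 9.5 mL = 10 mL total → factor 10/0.5 = 20
Dilution factor to tube B = 60; to tube C = 1200
[tube B]/[tube C] = (factor to tube C)/(factor to tube B) = 1200/60 = 20.0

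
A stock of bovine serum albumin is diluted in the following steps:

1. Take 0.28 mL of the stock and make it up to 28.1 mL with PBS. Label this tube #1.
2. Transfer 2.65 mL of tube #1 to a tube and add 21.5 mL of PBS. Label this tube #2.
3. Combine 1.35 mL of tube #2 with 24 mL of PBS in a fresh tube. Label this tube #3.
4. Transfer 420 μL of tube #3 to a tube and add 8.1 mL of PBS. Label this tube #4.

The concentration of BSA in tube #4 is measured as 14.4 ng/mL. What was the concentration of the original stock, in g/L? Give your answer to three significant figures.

5.02 g/L

Step 1: 0.28 mL brought to 28.1 mL → factor 28.1/0.28 = 100.36
Step 2: 2.65 mL + 21.5 mL = 24.15 mL total → factor 24.15/2.65 = 9.1132
Step 3: 1.35 mL + 24 mL = 25.35 mL total → factor 25.35/1.35 = 18.778
Step 4: 420 μL + 8.1 mL = 8520 μL total → factor 8520/420 = 20.286
Overall dilution factor = 100.36 × 9.1132 × 18.778 × 20.286 = 3.4838 × 10^5
Stock = 14.4 ng/mL × 3.4838 × 10^5 = 5.017 × 10^6 ng/mL = 5.02 g/L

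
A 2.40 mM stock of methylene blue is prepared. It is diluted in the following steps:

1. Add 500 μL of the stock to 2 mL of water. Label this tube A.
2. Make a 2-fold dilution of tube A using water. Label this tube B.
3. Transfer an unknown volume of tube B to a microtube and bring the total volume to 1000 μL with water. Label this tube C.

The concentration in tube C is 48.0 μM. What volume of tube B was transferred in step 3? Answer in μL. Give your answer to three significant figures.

200 μL

Step 1: 500 μL + 2 mL = 2500 μL total → factor 2500/500 = 5
Step 2: 2-fold → factor 2
Step 3: v brought to 1000 μL → factor = 1000 μL/v
Product of known-step factors = 10
Overall factor = 2.40 mM / (48.0 μM) = 50
Step-3 factor = 50 / 10 = 5
v = 1000 μL / 5 = 200 μL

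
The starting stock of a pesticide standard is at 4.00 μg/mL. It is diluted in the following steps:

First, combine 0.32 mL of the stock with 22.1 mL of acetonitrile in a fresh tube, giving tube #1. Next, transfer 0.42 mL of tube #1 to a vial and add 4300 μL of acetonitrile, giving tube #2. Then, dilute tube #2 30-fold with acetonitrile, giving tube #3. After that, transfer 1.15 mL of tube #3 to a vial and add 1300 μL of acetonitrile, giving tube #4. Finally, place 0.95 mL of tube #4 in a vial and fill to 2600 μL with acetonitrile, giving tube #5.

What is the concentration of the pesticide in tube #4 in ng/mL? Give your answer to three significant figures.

0.0795 ng/mL

Step 1: 0.32 mL + 22.1 mL = 22.42 mL total → factor 22.42/0.32 = 70.062
Step 2: 0.42 mL + 4300 μL = 4.72 mL total → factor 4.72/0.42 = 11.238
Step 3: 30-fold → factor 30
Step 4: 1.15 mL + 1300 μL = 2.45 mL total → factor 2.45/1.15 = 2.1304
Dilution factor through tube #4 = 70.062 × 11.238 × 30 × 2.1304 = 50323
[tube #4] = 4.00 μg/mL / 50323 = 7.949 × 10^-5 μg/mL = 0.0795 ng/mL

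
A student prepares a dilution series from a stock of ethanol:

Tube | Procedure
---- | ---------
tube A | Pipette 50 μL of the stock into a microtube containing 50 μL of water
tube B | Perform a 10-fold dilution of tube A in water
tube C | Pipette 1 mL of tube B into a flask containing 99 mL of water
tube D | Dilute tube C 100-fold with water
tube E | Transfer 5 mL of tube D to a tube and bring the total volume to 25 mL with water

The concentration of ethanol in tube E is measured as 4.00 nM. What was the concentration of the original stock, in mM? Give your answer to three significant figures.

Step 1: 50 μL + 50 μL = 100 μL total → factor 100/50 = 2
Step 2: 10-fold → factor 10
Step 3: 1 mL + 99 mL = 100 mL total → factor 100/1 = 100
Step 4: 100-fold → factor 100
Step 5: 5 mL brought to 25 mL → factor 25/5 = 5
Overall dilution factor = 2 × 10 × 100 × 100 × 5 = 1 × 10^6
Stock = 4.00 nM × 1 × 10^6 = 4.000 × 10^6 nM = 4.00 mM

4.00 mM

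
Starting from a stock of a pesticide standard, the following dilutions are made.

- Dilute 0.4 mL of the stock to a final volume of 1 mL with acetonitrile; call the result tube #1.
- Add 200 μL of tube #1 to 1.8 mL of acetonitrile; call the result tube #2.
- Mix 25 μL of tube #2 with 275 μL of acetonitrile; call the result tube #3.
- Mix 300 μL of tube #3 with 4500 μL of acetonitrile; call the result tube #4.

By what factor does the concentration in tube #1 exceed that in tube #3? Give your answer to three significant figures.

Step 1: 0.4 mL brought to 1 mL → factor 1/0.4 = 2.5
Step 2: 200 μL + 1.8 mL = 2000 μL total → factor 2000/200 = 10
Step 3: 25 μL + 275 μL = 300 μL total → factor 300/25 = 12
Dilution factor to tube #1 = 2.5; to tube #3 = 300
[tube #1]/[tube #3] = (factor to tube #3)/(factor to tube #1) = 300/2.5 = 120

120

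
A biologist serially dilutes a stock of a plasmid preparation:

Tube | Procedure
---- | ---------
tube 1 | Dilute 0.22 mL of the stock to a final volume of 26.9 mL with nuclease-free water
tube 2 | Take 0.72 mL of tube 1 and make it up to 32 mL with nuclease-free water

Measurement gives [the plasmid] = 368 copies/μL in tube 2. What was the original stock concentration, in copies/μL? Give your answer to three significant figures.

2.00 × 10^6 copies/μL

Step 1: 0.22 mL brought to 26.9 mL → factor 26.9/0.22 = 122.27
Step 2: 0.72 mL brought to 32 mL → factor 32/0.72 = 44.444
Overall dilution factor = 122.27 × 44.444 = 5434.3
Stock = 368 copies/μL × 5434.3 = 2.00 × 10^6 copies/μL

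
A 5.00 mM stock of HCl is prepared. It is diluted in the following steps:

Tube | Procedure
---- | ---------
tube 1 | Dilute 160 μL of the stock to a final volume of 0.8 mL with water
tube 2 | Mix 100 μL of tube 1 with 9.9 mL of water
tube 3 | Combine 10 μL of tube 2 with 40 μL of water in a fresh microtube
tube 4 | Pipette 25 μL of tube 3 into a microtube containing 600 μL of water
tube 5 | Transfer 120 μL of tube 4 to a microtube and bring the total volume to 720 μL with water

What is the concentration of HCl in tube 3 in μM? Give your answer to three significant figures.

2.00 μM

Step 1: 160 μL brought to 0.8 mL → factor 800/160 = 5
Step 2: 100 μL + 9.9 mL = 10000 μL total → factor 10000/100 = 100
Step 3: 10 μL + 40 μL = 50 μL total → factor 50/10 = 5
Dilution factor through tube 3 = 5 × 100 × 5 = 2500
[tube 3] = 5.00 mM / 2500 = 0.002000 mM = 2.00 μM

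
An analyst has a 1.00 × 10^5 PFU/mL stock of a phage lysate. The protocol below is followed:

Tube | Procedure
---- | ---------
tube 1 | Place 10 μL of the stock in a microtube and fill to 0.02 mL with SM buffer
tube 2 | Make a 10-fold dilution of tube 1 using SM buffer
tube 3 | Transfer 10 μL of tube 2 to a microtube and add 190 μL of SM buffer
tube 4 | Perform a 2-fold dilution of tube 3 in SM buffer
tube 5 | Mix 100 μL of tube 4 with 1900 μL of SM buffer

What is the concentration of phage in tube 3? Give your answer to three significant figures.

Step 1: 10 μL brought to 0.02 mL → factor 20/10 = 2
Step 2: 10-fold → factor 10
Step 3: 10 μL + 190 μL = 200 μL total → factor 200/10 = 20
Dilution factor through tube 3 = 2 × 10 × 20 = 400
[tube 3] = 1.00 × 10^5 PFU/mL / 400 = 250 PFU/mL

250 PFU/mL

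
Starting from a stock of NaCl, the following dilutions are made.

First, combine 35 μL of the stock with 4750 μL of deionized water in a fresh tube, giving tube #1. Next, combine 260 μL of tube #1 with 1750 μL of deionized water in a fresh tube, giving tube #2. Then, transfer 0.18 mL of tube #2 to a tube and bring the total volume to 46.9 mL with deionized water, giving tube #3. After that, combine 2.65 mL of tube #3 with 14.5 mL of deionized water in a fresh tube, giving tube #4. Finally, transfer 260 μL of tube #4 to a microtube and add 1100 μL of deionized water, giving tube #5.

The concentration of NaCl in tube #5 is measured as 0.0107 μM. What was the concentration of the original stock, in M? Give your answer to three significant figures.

Step 1: 35 μL + 4750 μL = 4785 μL total → factor 4785/35 = 136.71
Step 2: 260 μL + 1750 μL = 2010 μL total → factor 2010/260 = 7.7308
Step 3: 0.18 mL brought to 46.9 mL → factor 46.9/0.18 = 260.56
Step 4: 2.65 mL + 14.5 mL = 17.15 mL total → factor 17.15/2.65 = 6.4717
Step 5: 260 μL + 1100 μL = 1360 μL total → factor 1360/260 = 5.2308
Overall dilution factor = 136.71 × 7.7308 × 260.56 × 6.4717 × 5.2308 = 9.3223 × 10^6
Stock = 0.0107 μM × 9.3223 × 10^6 = 9.975 × 10^4 μM = 0.0997 M

0.0997 M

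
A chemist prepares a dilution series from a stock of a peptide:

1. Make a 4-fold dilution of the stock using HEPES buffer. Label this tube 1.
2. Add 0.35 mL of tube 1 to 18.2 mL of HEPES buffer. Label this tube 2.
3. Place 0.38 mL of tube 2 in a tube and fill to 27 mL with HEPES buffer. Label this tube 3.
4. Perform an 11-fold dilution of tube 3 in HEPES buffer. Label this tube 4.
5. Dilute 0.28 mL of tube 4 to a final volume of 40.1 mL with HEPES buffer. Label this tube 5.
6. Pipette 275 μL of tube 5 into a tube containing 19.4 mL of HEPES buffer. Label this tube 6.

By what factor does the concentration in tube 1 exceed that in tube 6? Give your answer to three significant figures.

4.24 × 10^8

Step 1: 4-fold → factor 4
Step 2: 0.35 mL + 18.2 mL = 18.55 mL total → factor 18.55/0.35 = 53
Step 3: 0.38 mL brought to 27 mL → factor 27/0.38 = 71.053
Step 4: 11-fold → factor 11
Step 5: 0.28 mL brought to 40.1 mL → factor 40.1/0.28 = 143.21
Step 6: 275 μL + 19.4 mL = 19675 μL total → factor 19675/275 = 71.545
Dilution factor to tube 1 = 4; to tube 6 = 1.6978 × 10^9
[tube 1]/[tube 6] = (factor to tube 6)/(factor to tube 1) = 1.6978 × 10^9/4 = 4.24 × 10^8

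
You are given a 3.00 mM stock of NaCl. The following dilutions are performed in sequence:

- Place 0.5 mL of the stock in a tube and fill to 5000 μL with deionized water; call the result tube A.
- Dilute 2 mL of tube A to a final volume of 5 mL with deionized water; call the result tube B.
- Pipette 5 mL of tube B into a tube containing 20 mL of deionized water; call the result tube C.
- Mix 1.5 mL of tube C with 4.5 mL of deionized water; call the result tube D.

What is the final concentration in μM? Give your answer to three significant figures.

Step 1: 0.5 mL brought to 5000 μL → factor 5/0.5 = 10
Step 2: 2 mL brought to 5 mL → factor 5/2 = 2.5
Step 3: 5 mL + 20 mL = 25 mL total → factor 25/5 = 5
Step 4: 1.5 mL + 4.5 mL = 6 mL total → factor 6/1.5 = 4
Overall dilution factor = 10 × 2.5 × 5 × 4 = 500
Final = 3.00 mM / 500 = 0.006000 mM = 6.00 μM

6.00 μM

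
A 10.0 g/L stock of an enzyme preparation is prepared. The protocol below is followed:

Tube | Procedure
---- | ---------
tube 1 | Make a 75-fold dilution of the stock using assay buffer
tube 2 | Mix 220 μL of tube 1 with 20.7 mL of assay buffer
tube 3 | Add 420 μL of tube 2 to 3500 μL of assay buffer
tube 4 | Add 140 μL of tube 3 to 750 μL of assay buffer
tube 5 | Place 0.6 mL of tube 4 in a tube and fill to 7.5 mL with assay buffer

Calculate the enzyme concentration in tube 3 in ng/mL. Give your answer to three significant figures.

Step 1: 75-fold → factor 75
Step 2: 220 μL + 20.7 mL = 20920 μL total → factor 20920/220 = 95.091
Step 3: 420 μL + 3500 μL = 3920 μL total → factor 3920/420 = 9.3333
Dilution factor through tube 3 = 75 × 95.091 × 9.3333 = 66564
[tube 3] = 10.0 g/L / 66564 = 0.0001502 g/L = 150 ng/mL

150 ng/mL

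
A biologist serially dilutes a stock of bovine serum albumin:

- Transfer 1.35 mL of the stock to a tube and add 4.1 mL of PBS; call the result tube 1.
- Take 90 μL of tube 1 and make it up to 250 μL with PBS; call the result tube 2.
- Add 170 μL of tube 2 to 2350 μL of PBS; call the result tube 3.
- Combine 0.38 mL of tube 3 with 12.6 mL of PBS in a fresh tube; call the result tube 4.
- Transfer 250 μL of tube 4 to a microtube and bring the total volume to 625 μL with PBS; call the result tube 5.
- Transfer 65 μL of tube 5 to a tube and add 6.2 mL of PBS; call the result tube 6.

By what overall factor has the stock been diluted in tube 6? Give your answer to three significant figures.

1.37 × 10^6

Step 1: 1.35 mL + 4.1 mL = 5.45 mL total → factor 5.45/1.35 = 4.037
Step 2: 90 μL brought to 250 μL → factor 250/90 = 2.7778
Step 3: 170 μL + 2350 μL = 2520 μL total → factor 2520/170 = 14.824
Step 4: 0.38 mL + 12.6 mL = 12.98 mL total → factor 12.98/0.38 = 34.158
Step 5: 250 μL brought to 625 μL → factor 625/250 = 2.5
Step 6: 65 μL + 6.2 mL = 6265 μL total → factor 6265/65 = 96.385
Overall dilution factor = 4.037 × 2.7778 × 14.824 × 34.158 × 2.5 × 96.385 = 1.3682 × 10^6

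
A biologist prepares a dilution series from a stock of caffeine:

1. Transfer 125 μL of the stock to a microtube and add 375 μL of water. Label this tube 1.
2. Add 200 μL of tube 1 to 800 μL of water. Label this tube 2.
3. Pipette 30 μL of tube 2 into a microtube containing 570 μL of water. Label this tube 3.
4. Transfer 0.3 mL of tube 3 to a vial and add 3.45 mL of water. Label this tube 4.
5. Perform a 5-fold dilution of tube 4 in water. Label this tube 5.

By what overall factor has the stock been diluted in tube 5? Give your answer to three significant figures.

Step 1: 125 μL + 375 μL = 500 μL total → factor 500/125 = 4
Step 2: 200 μL + 800 μL = 1000 μL total → factor 1000/200 = 5
Step 3: 30 μL + 570 μL = 600 μL total → factor 600/30 = 20
Step 4: 0.3 mL + 3.45 mL = 3.75 mL total → factor 3.75/0.3 = 12.5
Step 5: 5-fold → factor 5
Overall dilution factor = 4 × 5 × 20 × 12.5 × 5 = 25000

2.50 × 10^4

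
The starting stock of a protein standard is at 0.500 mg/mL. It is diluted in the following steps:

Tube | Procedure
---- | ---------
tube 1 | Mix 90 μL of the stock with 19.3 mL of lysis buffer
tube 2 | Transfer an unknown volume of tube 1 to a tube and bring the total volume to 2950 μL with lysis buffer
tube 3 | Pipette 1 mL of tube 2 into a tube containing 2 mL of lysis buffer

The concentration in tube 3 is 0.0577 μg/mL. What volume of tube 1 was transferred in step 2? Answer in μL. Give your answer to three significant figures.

Step 1: 90 μL + 19.3 mL = 19390 μL total → factor 19390/90 = 215.44
Step 2: v brought to 2950 μL → factor = 2950 μL/v
Step 3: 1 mL + 2 mL = 3 mL total → factor 3/1 = 3
Product of known-step factors = 646.33
Overall factor = 0.500 mg/mL / (0.0577 μg/mL) = 8665.5
Step-2 factor = 8665.5 / 646.33 = 13.407
v = 2950 μL / 13.407 = 220 μL

220 μL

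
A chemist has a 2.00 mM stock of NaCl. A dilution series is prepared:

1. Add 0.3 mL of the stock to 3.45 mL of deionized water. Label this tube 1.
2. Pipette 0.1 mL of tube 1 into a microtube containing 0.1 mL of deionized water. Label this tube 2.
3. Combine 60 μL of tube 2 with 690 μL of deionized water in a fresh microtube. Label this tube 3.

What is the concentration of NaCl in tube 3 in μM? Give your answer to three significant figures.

Step 1: 0.3 mL + 3.45 mL = 3.75 mL total → factor 3.75/0.3 = 12.5
Step 2: 0.1 mL + 0.1 mL = 0.2 mL total → factor 0.2/0.1 = 2
Step 3: 60 μL + 690 μL = 750 μL total → factor 750/60 = 12.5
Overall dilution factor = 12.5 × 2 × 12.5 = 312.5
Final = 2.00 mM / 312.5 = 0.006400 mM = 6.40 μM

6.40 μM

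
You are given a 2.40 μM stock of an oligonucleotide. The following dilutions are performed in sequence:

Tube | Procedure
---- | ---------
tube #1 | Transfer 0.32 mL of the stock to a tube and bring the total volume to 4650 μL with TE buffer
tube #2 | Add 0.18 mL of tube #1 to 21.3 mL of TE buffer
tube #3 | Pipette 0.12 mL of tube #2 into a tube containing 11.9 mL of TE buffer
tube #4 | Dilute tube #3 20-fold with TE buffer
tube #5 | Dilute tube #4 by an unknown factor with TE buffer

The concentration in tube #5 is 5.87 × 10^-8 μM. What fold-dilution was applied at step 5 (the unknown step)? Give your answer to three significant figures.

11.8-fold

Step 1: 0.32 mL brought to 4650 μL → factor 4.65/0.32 = 14.531
Step 2: 0.18 mL + 21.3 mL = 21.48 mL total → factor 21.48/0.18 = 119.33
Step 3: 0.12 mL + 11.9 mL = 12.02 mL total → factor 12.02/0.12 = 100.17
Step 4: 20-fold → factor 20
Step 5: unknown factor x
Product of known-step factors = 3.4739 × 10^6
Overall factor = 2.40 μM / (5.87 × 10^-8 μM) = 4.0886 × 10^7
x = 4.0886 × 10^7 / 3.4739 × 10^6 = 11.8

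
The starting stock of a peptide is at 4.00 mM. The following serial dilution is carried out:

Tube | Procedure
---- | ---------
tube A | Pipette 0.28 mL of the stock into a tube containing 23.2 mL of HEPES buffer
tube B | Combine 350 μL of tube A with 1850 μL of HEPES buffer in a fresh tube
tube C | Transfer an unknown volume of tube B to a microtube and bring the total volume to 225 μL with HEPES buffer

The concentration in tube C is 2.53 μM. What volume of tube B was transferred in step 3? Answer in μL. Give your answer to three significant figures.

Step 1: 0.28 mL + 23.2 mL = 23.48 mL total → factor 23.48/0.28 = 83.857
Step 2: 350 μL + 1850 μL = 2200 μL total → factor 2200/350 = 6.2857
Step 3: v brought to 225 μL → factor = 225 μL/v
Product of known-step factors = 527.1
Overall factor = 4.00 mM / (2.53 μM) = 1581
Step-3 factor = 1581 / 527.1 = 2.9995
v = 225 μL / 2.9995 = 75.0 μL

75.0 μL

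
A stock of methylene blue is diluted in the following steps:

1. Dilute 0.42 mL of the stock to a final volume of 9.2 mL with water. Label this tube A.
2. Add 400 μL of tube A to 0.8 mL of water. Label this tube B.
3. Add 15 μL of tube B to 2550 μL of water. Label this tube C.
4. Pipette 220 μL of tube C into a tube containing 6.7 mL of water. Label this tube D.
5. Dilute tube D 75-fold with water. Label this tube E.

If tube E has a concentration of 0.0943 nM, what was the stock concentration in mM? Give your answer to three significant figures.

Step 1: 0.42 mL brought to 9.2 mL → factor 9.2/0.42 = 21.905
Step 2: 400 μL + 0.8 mL = 1200 μL total → factor 1200/400 = 3
Step 3: 15 μL + 2550 μL = 2565 μL total → factor 2565/15 = 171
Step 4: 220 μL + 6.7 mL = 6920 μL total → factor 6920/220 = 31.455
Step 5: 75-fold → factor 75
Overall dilution factor = 21.905 × 3 × 171 × 31.455 × 75 = 2.6509 × 10^7
Stock = 0.0943 nM × 2.6509 × 10^7 = 2.500 × 10^6 nM = 2.50 mM

2.50 mM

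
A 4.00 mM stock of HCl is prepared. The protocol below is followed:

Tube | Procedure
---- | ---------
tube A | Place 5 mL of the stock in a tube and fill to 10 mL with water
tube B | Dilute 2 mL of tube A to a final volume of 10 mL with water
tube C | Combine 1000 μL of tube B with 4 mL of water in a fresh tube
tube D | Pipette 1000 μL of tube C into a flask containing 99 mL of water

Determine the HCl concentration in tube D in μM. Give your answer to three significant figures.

Step 1: 5 mL brought to 10 mL → factor 10/5 = 2
Step 2: 2 mL brought to 10 mL → factor 10/2 = 5
Step 3: 1000 μL + 4 mL = 5000 μL total → factor 5000/1000 = 5
Step 4: 1000 μL + 99 mL = 1 × 10^5 μL total → factor 1 × 10^5/1000 = 100
Overall dilution factor = 2 × 5 × 5 × 100 = 5000
Final = 4.00 mM / 5000 = 0.0008000 mM = 0.800 μM

0.800 μM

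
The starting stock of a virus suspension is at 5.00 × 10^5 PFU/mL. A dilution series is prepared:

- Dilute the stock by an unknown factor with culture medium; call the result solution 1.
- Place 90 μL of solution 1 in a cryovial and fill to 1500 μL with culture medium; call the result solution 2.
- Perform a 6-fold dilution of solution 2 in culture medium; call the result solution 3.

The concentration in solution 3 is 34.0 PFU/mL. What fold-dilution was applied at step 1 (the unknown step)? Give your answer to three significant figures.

147-fold

Step 1: unknown factor x
Step 2: 90 μL brought to 1500 μL → factor 1500/90 = 16.667
Step 3: 6-fold → factor 6
Product of known-step factors = 100
Overall factor = 5.00 × 10^5 PFU/mL / (34.0 PFU/mL) = 14706
x = 14706 / 100 = 147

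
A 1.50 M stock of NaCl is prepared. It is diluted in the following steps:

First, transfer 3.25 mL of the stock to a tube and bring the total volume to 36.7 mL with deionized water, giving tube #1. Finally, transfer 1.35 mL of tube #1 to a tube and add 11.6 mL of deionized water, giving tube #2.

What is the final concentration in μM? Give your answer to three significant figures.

1.38 × 10^4 μM

Step 1: 3.25 mL brought to 36.7 mL → factor 36.7/3.25 = 11.292
Step 2: 1.35 mL + 11.6 mL = 12.95 mL total → factor 12.95/1.35 = 9.5926
Overall dilution factor = 11.292 × 9.5926 = 108.32
Final = 1.50 M / 108.32 = 0.01385 M = 1.38 × 10^4 μM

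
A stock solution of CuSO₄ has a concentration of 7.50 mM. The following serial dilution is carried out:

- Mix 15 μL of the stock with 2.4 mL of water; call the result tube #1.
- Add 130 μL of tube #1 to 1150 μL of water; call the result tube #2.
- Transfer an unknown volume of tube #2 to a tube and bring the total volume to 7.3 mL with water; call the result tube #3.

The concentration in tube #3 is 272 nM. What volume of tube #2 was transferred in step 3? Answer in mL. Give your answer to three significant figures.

Step 1: 15 μL + 2.4 mL = 2415 μL total → factor 2415/15 = 161
Step 2: 130 μL + 1150 μL = 1280 μL total → factor 1280/130 = 9.8462
Step 3: v brought to 7.3 mL → factor = 7.3 mL/v
Product of known-step factors = 1585.2
Overall factor = 7.50 mM / (272 nM) = 27574
Step-3 factor = 27574 / 1585.2 = 17.394
v = 7.3 mL / 17.394 = 0.420 mL

0.420 mL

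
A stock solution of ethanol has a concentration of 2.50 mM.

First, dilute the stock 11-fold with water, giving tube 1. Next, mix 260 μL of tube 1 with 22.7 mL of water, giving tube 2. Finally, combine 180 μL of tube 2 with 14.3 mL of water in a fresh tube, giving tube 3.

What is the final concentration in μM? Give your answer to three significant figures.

0.0320 μM

Step 1: 11-fold → factor 11
Step 2: 260 μL + 22.7 mL = 22960 μL total → factor 22960/260 = 88.308
Step 3: 180 μL + 14.3 mL = 14480 μL total → factor 14480/180 = 80.444
Overall dilution factor = 11 × 88.308 × 80.444 = 78142
Final = 2.50 mM / 78142 = 3.199 × 10^-5 mM = 0.0320 μM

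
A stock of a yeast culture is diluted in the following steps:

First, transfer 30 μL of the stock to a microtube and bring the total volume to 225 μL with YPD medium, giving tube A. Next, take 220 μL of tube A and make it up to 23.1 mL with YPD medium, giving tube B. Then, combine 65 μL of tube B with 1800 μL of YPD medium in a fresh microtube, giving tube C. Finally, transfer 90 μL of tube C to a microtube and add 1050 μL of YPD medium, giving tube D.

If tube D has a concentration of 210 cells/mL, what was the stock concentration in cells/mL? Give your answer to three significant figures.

6.01 × 10^7 cells/mL

Step 1: 30 μL brought to 225 μL → factor 225/30 = 7.5
Step 2: 220 μL brought to 23.1 mL → factor 23100/220 = 105
Step 3: 65 μL + 1800 μL = 1865 μL total → factor 1865/65 = 28.692
Step 4: 90 μL + 1050 μL = 1140 μL total → factor 1140/90 = 12.667
Overall dilution factor = 7.5 × 105 × 28.692 × 12.667 = 2.8621 × 10^5
Stock = 210 cells/mL × 2.8621 × 10^5 = 6.01 × 10^7 cells/mL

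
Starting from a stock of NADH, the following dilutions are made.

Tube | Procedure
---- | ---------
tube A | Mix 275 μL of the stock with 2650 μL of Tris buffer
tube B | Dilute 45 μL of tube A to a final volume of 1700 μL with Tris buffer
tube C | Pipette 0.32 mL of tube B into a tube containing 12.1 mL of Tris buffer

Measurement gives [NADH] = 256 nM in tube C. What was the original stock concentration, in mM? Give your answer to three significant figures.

Step 1: 275 μL + 2650 μL = 2925 μL total → factor 2925/275 = 10.636
Step 2: 45 μL brought to 1700 μL → factor 1700/45 = 37.778
Step 3: 0.32 mL + 12.1 mL = 12.42 mL total → factor 12.42/0.32 = 38.812
Overall dilution factor = 10.636 × 37.778 × 38.812 = 15596
Stock = 256 nM × 15596 = 3.992 × 10^6 nM = 3.99 mM

3.99 mM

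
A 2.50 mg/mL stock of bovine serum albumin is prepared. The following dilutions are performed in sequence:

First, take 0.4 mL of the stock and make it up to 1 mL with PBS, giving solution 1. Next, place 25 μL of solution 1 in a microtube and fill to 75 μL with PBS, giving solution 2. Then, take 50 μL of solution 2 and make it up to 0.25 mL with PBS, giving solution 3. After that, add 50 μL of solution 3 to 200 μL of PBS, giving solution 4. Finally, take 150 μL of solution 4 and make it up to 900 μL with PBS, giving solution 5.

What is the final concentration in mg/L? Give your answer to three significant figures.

Step 1: 0.4 mL brought to 1 mL → factor 1/0.4 = 2.5
Step 2: 25 μL brought to 75 μL → factor 75/25 = 3
Step 3: 50 μL brought to 0.25 mL → factor 250/50 = 5
Step 4: 50 μL + 200 μL = 250 μL total → factor 250/50 = 5
Step 5: 150 μL brought to 900 μL → factor 900/150 = 6
Overall dilution factor = 2.5 × 3 × 5 × 5 × 6 = 1125
Final = 2.50 mg/mL / 1125 = 0.002222 mg/mL = 2.22 mg/L

2.22 mg/L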